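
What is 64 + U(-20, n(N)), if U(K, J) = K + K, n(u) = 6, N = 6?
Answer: 24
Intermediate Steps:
U(K, J) = 2*K
64 + U(-20, n(N)) = 64 + 2*(-20) = 64 - 40 = 24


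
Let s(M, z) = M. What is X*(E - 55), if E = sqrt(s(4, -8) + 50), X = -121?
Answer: 6655 - 363*sqrt(6) ≈ 5765.8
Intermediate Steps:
E = 3*sqrt(6) (E = sqrt(4 + 50) = sqrt(54) = 3*sqrt(6) ≈ 7.3485)
X*(E - 55) = -121*(3*sqrt(6) - 55) = -121*(-55 + 3*sqrt(6)) = 6655 - 363*sqrt(6)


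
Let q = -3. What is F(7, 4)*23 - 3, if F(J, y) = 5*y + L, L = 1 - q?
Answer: 549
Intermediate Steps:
L = 4 (L = 1 - 1*(-3) = 1 + 3 = 4)
F(J, y) = 4 + 5*y (F(J, y) = 5*y + 4 = 4 + 5*y)
F(7, 4)*23 - 3 = (4 + 5*4)*23 - 3 = (4 + 20)*23 - 3 = 24*23 - 3 = 552 - 3 = 549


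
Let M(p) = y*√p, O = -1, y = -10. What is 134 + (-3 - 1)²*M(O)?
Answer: 134 - 160*I ≈ 134.0 - 160.0*I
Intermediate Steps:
M(p) = -10*√p
134 + (-3 - 1)²*M(O) = 134 + (-3 - 1)²*(-10*I) = 134 + (-4)²*(-10*I) = 134 + 16*(-10*I) = 134 - 160*I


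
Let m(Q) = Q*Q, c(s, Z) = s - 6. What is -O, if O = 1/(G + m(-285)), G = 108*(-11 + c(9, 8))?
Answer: -1/80361 ≈ -1.2444e-5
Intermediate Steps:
c(s, Z) = -6 + s
m(Q) = Q²
G = -864 (G = 108*(-11 + (-6 + 9)) = 108*(-11 + 3) = 108*(-8) = -864)
O = 1/80361 (O = 1/(-864 + (-285)²) = 1/(-864 + 81225) = 1/80361 ≈ 1.2444e-5)
-O = -1*1/80361 = -1/80361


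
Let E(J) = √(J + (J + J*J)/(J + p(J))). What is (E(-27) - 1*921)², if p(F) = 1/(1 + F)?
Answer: 596276190/703 - 5526*I*√2908311/703 ≈ 8.4819e+5 - 13405.0*I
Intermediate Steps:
E(J) = √(J + (J + J²)/(J + 1/(1 + J))) (E(J) = √(J + (J + J*J)/(J + 1/(1 + J))) = √(J + (J + J²)/(J + 1/(1 + J))))
(E(-27) - 1*921)² = (√(-27*(1 + (1 - 27)*(1 + 2*(-27)))/(1 - 27*(1 - 27))) - 1*921)² = (√(-27*(1 - 26*(1 - 54))/(1 - 27*(-26))) - 921)² = (√(-27*(1 - 26*(-53))/(1 + 702)) - 921)² = (√(-27*(1 + 1378)/703) - 921)² = (√(-27*1/703*1379) - 921)² = (√(-37233/703) - 921)² = (3*I*√2908311/703 - 921)² = (-921 + 3*I*√2908311/703)²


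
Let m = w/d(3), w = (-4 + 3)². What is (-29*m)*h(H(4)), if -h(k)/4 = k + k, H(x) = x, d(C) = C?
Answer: 928/3 ≈ 309.33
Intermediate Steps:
w = 1 (w = (-1)² = 1)
m = ⅓ (m = 1/3 = 1*(⅓) = ⅓ ≈ 0.33333)
h(k) = -8*k (h(k) = -4*(k + k) = -8*k)
(-29*m)*h(H(4)) = (-29*⅓)*(-8*4) = -29/3*(-32) = 928/3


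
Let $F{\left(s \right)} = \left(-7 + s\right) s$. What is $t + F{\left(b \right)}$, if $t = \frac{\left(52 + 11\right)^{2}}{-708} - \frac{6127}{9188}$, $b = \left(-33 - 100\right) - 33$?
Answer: $\frac{3891099408}{135523} \approx 28712.0$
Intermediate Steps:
$b = -166$ ($b = \left(-33 - 100\right) - 33 = -133 - 33 = -166$)
$t = - \frac{850106}{135523}$ ($t = 63^{2} \left(- \frac{1}{708}\right) - \frac{6127}{9188} = 3969 \left(- \frac{1}{708}\right) - \frac{6127}{9188} = - \frac{1323}{236} - \frac{6127}{9188} = - \frac{850106}{135523} \approx -6.2728$)
$F{\left(s \right)} = s \left(-7 + s\right)$
$t + F{\left(b \right)} = - \frac{850106}{135523} - 166 \left(-7 - 166\right) = - \frac{850106}{135523} - -28718 = - \frac{850106}{135523} + 28718 = \frac{3891099408}{135523}$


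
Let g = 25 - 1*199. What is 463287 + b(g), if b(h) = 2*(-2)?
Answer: 463283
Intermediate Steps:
g = -174 (g = 25 - 199 = -174)
b(h) = -4
463287 + b(g) = 463287 - 4 = 463283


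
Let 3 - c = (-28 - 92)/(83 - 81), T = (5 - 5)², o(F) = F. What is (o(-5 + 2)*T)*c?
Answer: 0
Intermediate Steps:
T = 0 (T = 0² = 0)
c = 63 (c = 3 - (-28 - 92)/(83 - 81) = 3 - (-120)/2 = 3 - 1*(-60) = 3 + 60 = 63)
(o(-5 + 2)*T)*c = ((-5 + 2)*0)*63 = -3*0*63 = 0*63 = 0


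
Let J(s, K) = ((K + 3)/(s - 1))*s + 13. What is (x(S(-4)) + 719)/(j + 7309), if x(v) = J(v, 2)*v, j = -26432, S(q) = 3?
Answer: -1561/38246 ≈ -0.040815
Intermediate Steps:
J(s, K) = 13 + s*(3 + K)/(-1 + s) (J(s, K) = ((3 + K)/(-1 + s))*s + 13 = s*(3 + K)/(-1 + s) + 13 = 13 + s*(3 + K)/(-1 + s))
x(v) = v*(-13 + 18*v)/(-1 + v) (x(v) = ((-13 + 16*v + 2*v)/(-1 + v))*v = ((-13 + 18*v)/(-1 + v))*v = v*(-13 + 18*v)/(-1 + v))
(x(S(-4)) + 719)/(j + 7309) = (3*(-13 + 18*3)/(-1 + 3) + 719)/(-26432 + 7309) = (3*(-13 + 54)/2 + 719)/(-19123) = (3*(½)*41 + 719)*(-1/19123) = (123/2 + 719)*(-1/19123) = (1561/2)*(-1/19123) = -1561/38246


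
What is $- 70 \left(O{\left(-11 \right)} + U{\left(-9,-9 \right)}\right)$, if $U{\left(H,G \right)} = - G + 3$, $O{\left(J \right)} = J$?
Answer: $-70$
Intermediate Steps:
$U{\left(H,G \right)} = 3 - G$
$- 70 \left(O{\left(-11 \right)} + U{\left(-9,-9 \right)}\right) = - 70 \left(-11 + \left(3 - -9\right)\right) = - 70 \left(-11 + \left(3 + 9\right)\right) = - 70 \left(-11 + 12\right) = \left(-70\right) 1 = -70$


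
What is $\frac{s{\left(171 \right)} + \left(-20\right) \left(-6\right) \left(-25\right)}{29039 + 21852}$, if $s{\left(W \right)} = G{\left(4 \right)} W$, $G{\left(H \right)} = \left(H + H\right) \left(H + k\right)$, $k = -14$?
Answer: $- \frac{16680}{50891} \approx -0.32776$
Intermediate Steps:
$G{\left(H \right)} = 2 H \left(-14 + H\right)$ ($G{\left(H \right)} = \left(H + H\right) \left(H - 14\right) = 2 H \left(-14 + H\right)$)
$s{\left(W \right)} = - 80 W$ ($s{\left(W \right)} = 2 \cdot 4 \left(-14 + 4\right) W = 2 \cdot 4 \left(-10\right) W = - 80 W$)
$\frac{s{\left(171 \right)} + \left(-20\right) \left(-6\right) \left(-25\right)}{29039 + 21852} = \frac{\left(-80\right) 171 + \left(-20\right) \left(-6\right) \left(-25\right)}{29039 + 21852} = \frac{-13680 + 120 \left(-25\right)}{50891} = \left(-13680 - 3000\right) \frac{1}{50891} = \left(-16680\right) \frac{1}{50891} = - \frac{16680}{50891}$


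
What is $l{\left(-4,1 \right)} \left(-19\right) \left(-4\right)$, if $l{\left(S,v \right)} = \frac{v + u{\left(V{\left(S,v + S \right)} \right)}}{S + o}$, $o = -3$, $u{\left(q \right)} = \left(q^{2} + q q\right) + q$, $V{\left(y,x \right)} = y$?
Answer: $- \frac{2204}{7} \approx -314.86$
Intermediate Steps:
$u{\left(q \right)} = q + 2 q^{2}$ ($u{\left(q \right)} = \left(q^{2} + q^{2}\right) + q = 2 q^{2} + q = q + 2 q^{2}$)
$l{\left(S,v \right)} = \frac{v + S \left(1 + 2 S\right)}{-3 + S}$ ($l{\left(S,v \right)} = \frac{v + S \left(1 + 2 S\right)}{S - 3} = \frac{v + S \left(1 + 2 S\right)}{-3 + S}$)
$l{\left(-4,1 \right)} \left(-19\right) \left(-4\right) = \frac{1 - 4 \left(1 + 2 \left(-4\right)\right)}{-3 - 4} \left(-19\right) \left(-4\right) = \frac{1 - 4 \left(1 - 8\right)}{-7} \left(-19\right) \left(-4\right) = - \frac{1 - -28}{7} \left(-19\right) \left(-4\right) = - \frac{1 + 28}{7} \left(-19\right) \left(-4\right) = \left(- \frac{1}{7}\right) 29 \left(-19\right) \left(-4\right) = \left(- \frac{29}{7}\right) \left(-19\right) \left(-4\right) = \frac{551}{7} \left(-4\right) = - \frac{2204}{7}$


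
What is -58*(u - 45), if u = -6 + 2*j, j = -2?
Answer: 3190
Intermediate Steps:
u = -10 (u = -6 + 2*(-2) = -6 - 4 = -10)
-58*(u - 45) = -58*(-10 - 45) = -58*(-55) = 3190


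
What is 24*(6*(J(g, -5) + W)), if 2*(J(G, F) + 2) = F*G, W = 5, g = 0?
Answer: 432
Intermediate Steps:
J(G, F) = -2 + F*G/2 (J(G, F) = -2 + (F*G)/2 = -2 + F*G/2)
24*(6*(J(g, -5) + W)) = 24*(6*((-2 + (½)*(-5)*0) + 5)) = 24*(6*((-2 + 0) + 5)) = 24*(6*(-2 + 5)) = 24*(6*3) = 24*18 = 432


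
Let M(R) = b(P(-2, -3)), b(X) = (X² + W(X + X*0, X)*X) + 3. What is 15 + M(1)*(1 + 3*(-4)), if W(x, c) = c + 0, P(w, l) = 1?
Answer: -40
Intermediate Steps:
W(x, c) = c
b(X) = 3 + 2*X² (b(X) = (X² + X*X) + 3 = (X² + X²) + 3 = 2*X² + 3 = 3 + 2*X²)
M(R) = 5 (M(R) = 3 + 2*1² = 3 + 2*1 = 3 + 2 = 5)
15 + M(1)*(1 + 3*(-4)) = 15 + 5*(1 + 3*(-4)) = 15 + 5*(1 - 12) = 15 + 5*(-11) = 15 - 55 = -40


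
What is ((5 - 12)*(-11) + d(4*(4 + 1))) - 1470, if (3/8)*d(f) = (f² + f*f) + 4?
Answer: 751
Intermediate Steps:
d(f) = 32/3 + 16*f²/3 (d(f) = 8*((f² + f*f) + 4)/3 = 8*((f² + f²) + 4)/3 = 8*(2*f² + 4)/3 = 8*(4 + 2*f²)/3 = 32/3 + 16*f²/3)
((5 - 12)*(-11) + d(4*(4 + 1))) - 1470 = ((5 - 12)*(-11) + (32/3 + 16*(4*(4 + 1))²/3)) - 1470 = (-7*(-11) + (32/3 + 16*(4*5)²/3)) - 1470 = (77 + (32/3 + (16/3)*20²)) - 1470 = (77 + (32/3 + (16/3)*400)) - 1470 = (77 + (32/3 + 6400/3)) - 1470 = (77 + 2144) - 1470 = 2221 - 1470 = 751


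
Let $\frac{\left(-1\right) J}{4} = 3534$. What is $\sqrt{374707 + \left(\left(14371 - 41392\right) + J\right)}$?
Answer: $5 \sqrt{13342} \approx 577.54$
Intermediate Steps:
$J = -14136$ ($J = \left(-4\right) 3534 = -14136$)
$\sqrt{374707 + \left(\left(14371 - 41392\right) + J\right)} = \sqrt{374707 + \left(\left(14371 - 41392\right) - 14136\right)} = \sqrt{374707 - 41157} = \sqrt{333550} = 5 \sqrt{13342}$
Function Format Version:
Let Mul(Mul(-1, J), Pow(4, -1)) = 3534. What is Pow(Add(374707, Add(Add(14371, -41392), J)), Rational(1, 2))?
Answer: Mul(5, Pow(13342, Rational(1, 2))) ≈ 577.54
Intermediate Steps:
J = -14136 (J = Mul(-4, 3534) = -14136)
Pow(Add(374707, Add(Add(14371, -41392), J)), Rational(1, 2)) = Pow(Add(374707, Add(Add(14371, -41392), -14136)), Rational(1, 2)) = Pow(Add(374707, Add(-27021, -14136)), Rational(1, 2)) = Pow(Add(374707, -41157), Rational(1, 2)) = Pow(333550, Rational(1, 2)) = Mul(5, Pow(13342, Rational(1, 2)))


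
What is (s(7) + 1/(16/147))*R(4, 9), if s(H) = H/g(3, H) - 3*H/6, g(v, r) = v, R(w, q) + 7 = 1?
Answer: -385/8 ≈ -48.125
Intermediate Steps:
R(w, q) = -6 (R(w, q) = -7 + 1 = -6)
s(H) = -H/6 (s(H) = H/3 - 3*H/6 = H*(1/3) - 3*H*(1/6) = H/3 - H/2 = -H/6)
(s(7) + 1/(16/147))*R(4, 9) = (-1/6*7 + 1/(16/147))*(-6) = (-7/6 + 1/(16*(1/147)))*(-6) = (-7/6 + 1/(16/147))*(-6) = (-7/6 + 147/16)*(-6) = (385/48)*(-6) = -385/8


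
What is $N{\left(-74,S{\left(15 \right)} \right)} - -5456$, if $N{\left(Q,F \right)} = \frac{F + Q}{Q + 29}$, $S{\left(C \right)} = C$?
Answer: $\frac{245579}{45} \approx 5457.3$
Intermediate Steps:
$N{\left(Q,F \right)} = \frac{F + Q}{29 + Q}$
$N{\left(-74,S{\left(15 \right)} \right)} - -5456 = \frac{15 - 74}{29 - 74} - -5456 = \frac{1}{-45} \left(-59\right) + 5456 = \left(- \frac{1}{45}\right) \left(-59\right) + 5456 = \frac{59}{45} + 5456 = \frac{245579}{45}$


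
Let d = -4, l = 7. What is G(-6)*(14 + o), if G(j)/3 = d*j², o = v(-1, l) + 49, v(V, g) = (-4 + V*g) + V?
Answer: -22032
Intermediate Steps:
v(V, g) = -4 + V + V*g
o = 37 (o = (-4 - 1 - 1*7) + 49 = (-4 - 1 - 7) + 49 = -12 + 49 = 37)
G(j) = -12*j² (G(j) = 3*(-4*j²) = -12*j²)
G(-6)*(14 + o) = (-12*(-6)²)*(14 + 37) = -12*36*51 = -432*51 = -22032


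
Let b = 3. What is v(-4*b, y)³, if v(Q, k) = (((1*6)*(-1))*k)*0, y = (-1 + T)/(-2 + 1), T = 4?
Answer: 0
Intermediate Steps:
y = -3 (y = (-1 + 4)/(-2 + 1) = 3/(-1) = 3*(-1) = -3)
v(Q, k) = 0 (v(Q, k) = ((6*(-1))*k)*0 = -6*k*0 = 0)
v(-4*b, y)³ = 0³ = 0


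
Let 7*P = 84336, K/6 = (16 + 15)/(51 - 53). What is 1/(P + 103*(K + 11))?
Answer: 1/3602 ≈ 0.00027762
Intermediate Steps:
K = -93 (K = 6*((16 + 15)/(51 - 53)) = 6*(31/(-2)) = 6*(31*(-½)) = 6*(-31/2) = -93)
P = 12048 (P = (⅐)*84336 = 12048)
1/(P + 103*(K + 11)) = 1/(12048 + 103*(-93 + 11)) = 1/(12048 + 103*(-82)) = 1/(12048 - 8446) = 1/3602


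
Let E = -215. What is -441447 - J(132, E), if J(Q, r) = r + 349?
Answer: -441581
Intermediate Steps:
J(Q, r) = 349 + r
-441447 - J(132, E) = -441447 - (349 - 215) = -441447 - 1*134 = -441447 - 134 = -441581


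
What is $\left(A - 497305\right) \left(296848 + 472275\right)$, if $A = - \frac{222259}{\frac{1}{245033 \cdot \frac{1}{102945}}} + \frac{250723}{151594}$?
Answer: $- \frac{12318864296390583114959}{15605844330} \approx -7.8938 \cdot 10^{11}$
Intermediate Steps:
$A = - \frac{8255903119908683}{15605844330}$ ($A = - \frac{222259}{\frac{1}{245033 \cdot \frac{1}{102945}}} + 250723 \cdot \frac{1}{151594} = - \frac{222259}{\frac{1}{\frac{245033}{102945}}} + \frac{250723}{151594} = - \frac{222259}{\frac{102945}{245033}} + \frac{250723}{151594} = \left(-222259\right) \frac{245033}{102945} + \frac{250723}{151594} = - \frac{54460789547}{102945} + \frac{250723}{151594} = - \frac{8255903119908683}{15605844330} \approx -5.2903 \cdot 10^{5}$)
$\left(A - 497305\right) \left(296848 + 472275\right) = \left(- \frac{8255903119908683}{15605844330} - 497305\right) \left(296848 + 472275\right) = \left(- \frac{16016767534439333}{15605844330}\right) 769123 = - \frac{12318864296390583114959}{15605844330}$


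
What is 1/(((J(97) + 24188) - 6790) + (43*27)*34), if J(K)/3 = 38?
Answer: 1/56986 ≈ 1.7548e-5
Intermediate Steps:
J(K) = 114 (J(K) = 3*38 = 114)
1/(((J(97) + 24188) - 6790) + (43*27)*34) = 1/(((114 + 24188) - 6790) + (43*27)*34) = 1/((24302 - 6790) + 1161*34) = 1/(17512 + 39474) = 1/56986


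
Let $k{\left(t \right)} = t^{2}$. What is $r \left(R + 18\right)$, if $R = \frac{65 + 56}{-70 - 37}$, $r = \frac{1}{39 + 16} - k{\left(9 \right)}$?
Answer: $- \frac{1607894}{1177} \approx -1366.1$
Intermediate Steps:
$r = - \frac{4454}{55}$ ($r = \frac{1}{39 + 16} - 9^{2} = \frac{1}{55} - 81 = - \frac{4454}{55} \approx -80.982$)
$R = - \frac{121}{107}$ ($R = \frac{121}{-107} = 121 \left(- \frac{1}{107}\right) = - \frac{121}{107} \approx -1.1308$)
$r \left(R + 18\right) = - \frac{4454 \left(- \frac{121}{107} + 18\right)}{55} = \left(- \frac{4454}{55}\right) \frac{1805}{107} = - \frac{1607894}{1177}$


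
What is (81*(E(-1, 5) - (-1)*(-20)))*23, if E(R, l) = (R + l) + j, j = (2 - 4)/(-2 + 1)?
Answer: -26082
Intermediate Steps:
j = 2 (j = -2/(-1) = -2*(-1) = 2)
E(R, l) = 2 + R + l (E(R, l) = (R + l) + 2 = 2 + R + l)
(81*(E(-1, 5) - (-1)*(-20)))*23 = (81*((2 - 1 + 5) - (-1)*(-20)))*23 = (81*(6 - 1*20))*23 = (81*(6 - 20))*23 = (81*(-14))*23 = -1134*23 = -26082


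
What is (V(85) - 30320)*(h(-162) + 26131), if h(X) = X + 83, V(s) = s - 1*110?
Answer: -790547940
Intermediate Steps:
V(s) = -110 + s (V(s) = s - 110 = -110 + s)
h(X) = 83 + X
(V(85) - 30320)*(h(-162) + 26131) = ((-110 + 85) - 30320)*((83 - 162) + 26131) = (-25 - 30320)*(-79 + 26131) = -30345*26052 = -790547940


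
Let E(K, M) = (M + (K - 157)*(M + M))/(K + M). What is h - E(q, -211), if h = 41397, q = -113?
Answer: 13526357/324 ≈ 41748.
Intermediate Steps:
E(K, M) = (M + 2*M*(-157 + K))/(K + M) (E(K, M) = (M + (-157 + K)*(2*M))/(K + M) = (M + 2*M*(-157 + K))/(K + M))
h - E(q, -211) = 41397 - (-211)*(-313 + 2*(-113))/(-113 - 211) = 41397 - (-211)*(-313 - 226)/(-324) = 41397 - (-211)*(-1)*(-539)/324 = 41397 - 1*(-113729/324) = 41397 + 113729/324 = 13526357/324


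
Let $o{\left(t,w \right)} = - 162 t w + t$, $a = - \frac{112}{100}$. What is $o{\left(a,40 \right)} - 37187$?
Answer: $- \frac{748263}{25} \approx -29931.0$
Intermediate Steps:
$a = - \frac{28}{25}$ ($a = \left(-112\right) \frac{1}{100} = - \frac{28}{25} \approx -1.12$)
$o{\left(t,w \right)} = t - 162 t w$ ($o{\left(t,w \right)} = - 162 t w + t = t - 162 t w$)
$o{\left(a,40 \right)} - 37187 = - \frac{28 \left(1 - 6480\right)}{25} - 37187 = \left(- \frac{28}{25}\right) \left(-6479\right) - 37187 = \frac{181412}{25} - 37187 = - \frac{748263}{25}$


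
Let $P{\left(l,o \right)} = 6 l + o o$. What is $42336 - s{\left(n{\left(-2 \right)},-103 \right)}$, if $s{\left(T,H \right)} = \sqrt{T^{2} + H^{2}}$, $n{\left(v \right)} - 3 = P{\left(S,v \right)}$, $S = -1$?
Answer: $42336 - \sqrt{10610} \approx 42233.0$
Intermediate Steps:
$P{\left(l,o \right)} = o^{2} + 6 l$ ($P{\left(l,o \right)} = 6 l + o^{2} = o^{2} + 6 l$)
$n{\left(v \right)} = -3 + v^{2}$ ($n{\left(v \right)} = 3 + \left(v^{2} + 6 \left(-1\right)\right) = 3 + \left(v^{2} - 6\right) = 3 + \left(-6 + v^{2}\right) = -3 + v^{2}$)
$s{\left(T,H \right)} = \sqrt{H^{2} + T^{2}}$
$42336 - s{\left(n{\left(-2 \right)},-103 \right)} = 42336 - \sqrt{\left(-103\right)^{2} + \left(-3 + \left(-2\right)^{2}\right)^{2}} = 42336 - \sqrt{10609 + \left(-3 + 4\right)^{2}} = 42336 - \sqrt{10609 + 1^{2}} = 42336 - \sqrt{10609 + 1} = 42336 - \sqrt{10610}$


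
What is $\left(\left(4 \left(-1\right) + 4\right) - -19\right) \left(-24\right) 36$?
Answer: $-16416$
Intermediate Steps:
$\left(\left(4 \left(-1\right) + 4\right) - -19\right) \left(-24\right) 36 = \left(\left(-4 + 4\right) + 19\right) \left(-24\right) 36 = \left(0 + 19\right) \left(-24\right) 36 = 19 \left(-24\right) 36 = \left(-456\right) 36 = -16416$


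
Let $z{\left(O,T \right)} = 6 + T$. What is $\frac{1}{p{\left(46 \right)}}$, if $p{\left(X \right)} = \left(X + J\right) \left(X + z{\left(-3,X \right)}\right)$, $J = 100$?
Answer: $\frac{1}{14308} \approx 6.9891 \cdot 10^{-5}$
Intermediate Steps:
$p{\left(X \right)} = \left(6 + 2 X\right) \left(100 + X\right)$ ($p{\left(X \right)} = \left(X + 100\right) \left(X + \left(6 + X\right)\right) = \left(100 + X\right) \left(6 + 2 X\right) = \left(6 + 2 X\right) \left(100 + X\right)$)
$\frac{1}{p{\left(46 \right)}} = \frac{1}{600 + 2 \cdot 46^{2} + 206 \cdot 46} = \frac{1}{600 + 2 \cdot 2116 + 9476} = \frac{1}{600 + 4232 + 9476} = \frac{1}{14308}$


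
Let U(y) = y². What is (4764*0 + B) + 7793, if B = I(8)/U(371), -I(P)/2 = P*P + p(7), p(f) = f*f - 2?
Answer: 1072636091/137641 ≈ 7793.0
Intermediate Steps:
p(f) = -2 + f² (p(f) = f² - 2 = -2 + f²)
I(P) = -94 - 2*P² (I(P) = -2*(P*P + (-2 + 7²)) = -2*(P² + (-2 + 49)) = -2*(P² + 47) = -2*(47 + P²) = -94 - 2*P²)
B = -222/137641 (B = (-94 - 2*8²)/(371²) = (-94 - 2*64)/137641 = (-94 - 128)*(1/137641) = -222*1/137641 = -222/137641 ≈ -0.0016129)
(4764*0 + B) + 7793 = (4764*0 - 222/137641) + 7793 = (0 - 222/137641) + 7793 = -222/137641 + 7793 = 1072636091/137641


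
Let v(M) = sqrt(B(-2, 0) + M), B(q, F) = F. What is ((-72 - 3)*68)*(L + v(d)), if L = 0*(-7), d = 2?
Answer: -5100*sqrt(2) ≈ -7212.5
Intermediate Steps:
L = 0
v(M) = sqrt(M) (v(M) = sqrt(0 + M) = sqrt(M))
((-72 - 3)*68)*(L + v(d)) = ((-72 - 3)*68)*(0 + sqrt(2)) = (-75*68)*sqrt(2) = -5100*sqrt(2)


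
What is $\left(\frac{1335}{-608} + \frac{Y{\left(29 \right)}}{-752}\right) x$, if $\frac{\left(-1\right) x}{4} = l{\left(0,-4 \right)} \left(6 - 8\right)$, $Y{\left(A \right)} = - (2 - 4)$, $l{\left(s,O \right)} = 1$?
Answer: $- \frac{62821}{3572} \approx -17.587$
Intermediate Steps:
$Y{\left(A \right)} = 2$ ($Y{\left(A \right)} = \left(-1\right) \left(-2\right) = 2$)
$x = 8$ ($x = - 4 \cdot 1 \left(6 - 8\right) = - 4 \cdot 1 \left(-2\right) = \left(-4\right) \left(-2\right) = 8$)
$\left(\frac{1335}{-608} + \frac{Y{\left(29 \right)}}{-752}\right) x = \left(\frac{1335}{-608} + \frac{2}{-752}\right) 8 = \left(1335 \left(- \frac{1}{608}\right) + 2 \left(- \frac{1}{752}\right)\right) 8 = \left(- \frac{1335}{608} - \frac{1}{376}\right) 8 = \left(- \frac{62821}{28576}\right) 8 = - \frac{62821}{3572}$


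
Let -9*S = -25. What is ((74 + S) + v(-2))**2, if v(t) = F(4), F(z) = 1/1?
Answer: 490000/81 ≈ 6049.4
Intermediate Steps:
S = 25/9 (S = -1/9*(-25) = 25/9 ≈ 2.7778)
F(z) = 1
v(t) = 1
((74 + S) + v(-2))**2 = ((74 + 25/9) + 1)**2 = (691/9 + 1)**2 = (700/9)**2 = 490000/81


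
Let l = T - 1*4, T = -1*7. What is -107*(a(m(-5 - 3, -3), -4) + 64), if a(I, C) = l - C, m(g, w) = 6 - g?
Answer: -6099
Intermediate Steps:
T = -7
l = -11 (l = -7 - 1*4 = -7 - 4 = -11)
a(I, C) = -11 - C
-107*(a(m(-5 - 3, -3), -4) + 64) = -107*((-11 - 1*(-4)) + 64) = -107*((-11 + 4) + 64) = -107*(-7 + 64) = -107*57 = -6099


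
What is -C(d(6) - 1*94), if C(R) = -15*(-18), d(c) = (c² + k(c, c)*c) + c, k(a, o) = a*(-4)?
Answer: -270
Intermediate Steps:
k(a, o) = -4*a
d(c) = c - 3*c² (d(c) = (c² + (-4*c)*c) + c = (c² - 4*c²) + c = -3*c² + c = c - 3*c²)
C(R) = 270
-C(d(6) - 1*94) = -1*270 = -270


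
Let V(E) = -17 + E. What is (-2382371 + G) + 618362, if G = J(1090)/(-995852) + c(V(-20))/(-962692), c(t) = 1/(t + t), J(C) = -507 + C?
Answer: -2844212250744144849/1612356994664 ≈ -1.7640e+6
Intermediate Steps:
c(t) = 1/(2*t)
G = -943896873/1612356994664 (G = (-507 + 1090)/(-995852) + (1/(2*(-17 - 20)))/(-962692) = 583*(-1/995852) + ((½)/(-37))*(-1/962692) = -53/90532 + ((½)*(-1/37))*(-1/962692) = -53/90532 - 1/74*(-1/962692) = -53/90532 + 1/71239208 = -943896873/1612356994664 ≈ -0.00058541)
(-2382371 + G) + 618362 = (-2382371 - 943896873/1612356994664) + 618362 = -3841232546678565217/1612356994664 + 618362 = -2844212250744144849/1612356994664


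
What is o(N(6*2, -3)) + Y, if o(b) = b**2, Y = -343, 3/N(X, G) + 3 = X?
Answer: -3086/9 ≈ -342.89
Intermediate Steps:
N(X, G) = 3/(-3 + X)
o(N(6*2, -3)) + Y = (3/(-3 + 6*2))**2 - 343 = (3/(-3 + 12))**2 - 343 = (3/9)**2 - 343 = (3*(1/9))**2 - 343 = (1/3)**2 - 343 = 1/9 - 343 = -3086/9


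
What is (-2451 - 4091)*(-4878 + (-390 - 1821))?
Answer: 46376238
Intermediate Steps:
(-2451 - 4091)*(-4878 + (-390 - 1821)) = -6542*(-4878 - 2211) = -6542*(-7089) = 46376238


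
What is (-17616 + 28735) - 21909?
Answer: -10790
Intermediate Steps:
(-17616 + 28735) - 21909 = 11119 - 21909 = -10790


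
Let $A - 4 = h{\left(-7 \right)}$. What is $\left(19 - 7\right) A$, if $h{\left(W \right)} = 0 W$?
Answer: $48$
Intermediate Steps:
$h{\left(W \right)} = 0$
$A = 4$ ($A = 4 + 0 = 4$)
$\left(19 - 7\right) A = \left(19 - 7\right) 4 = 12 \cdot 4 = 48$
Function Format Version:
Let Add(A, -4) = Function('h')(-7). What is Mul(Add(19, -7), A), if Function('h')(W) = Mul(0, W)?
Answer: 48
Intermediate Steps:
Function('h')(W) = 0
A = 4 (A = Add(4, 0) = 4)
Mul(Add(19, -7), A) = Mul(Add(19, -7), 4) = Mul(12, 4) = 48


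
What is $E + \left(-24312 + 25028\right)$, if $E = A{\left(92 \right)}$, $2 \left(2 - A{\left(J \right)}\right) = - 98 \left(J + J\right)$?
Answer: $9734$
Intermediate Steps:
$A{\left(J \right)} = 2 + 98 J$ ($A{\left(J \right)} = 2 - \frac{\left(-98\right) \left(J + J\right)}{2} = 2 - \frac{\left(-98\right) 2 J}{2} = 2 - \frac{\left(-196\right) J}{2} = 2 + 98 J$)
$E = 9018$ ($E = 2 + 98 \cdot 92 = 2 + 9016 = 9018$)
$E + \left(-24312 + 25028\right) = 9018 + \left(-24312 + 25028\right) = 9018 + 716 = 9734$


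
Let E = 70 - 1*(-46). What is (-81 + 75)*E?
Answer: -696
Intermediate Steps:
E = 116 (E = 70 + 46 = 116)
(-81 + 75)*E = (-81 + 75)*116 = -6*116 = -696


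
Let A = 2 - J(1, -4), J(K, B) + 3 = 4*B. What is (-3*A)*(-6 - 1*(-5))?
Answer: 63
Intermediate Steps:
J(K, B) = -3 + 4*B
A = 21 (A = 2 - (-3 + 4*(-4)) = 2 - (-3 - 16) = 2 - 1*(-19) = 2 + 19 = 21)
(-3*A)*(-6 - 1*(-5)) = (-3*21)*(-6 - 1*(-5)) = -63*(-6 + 5) = -63*(-1) = 63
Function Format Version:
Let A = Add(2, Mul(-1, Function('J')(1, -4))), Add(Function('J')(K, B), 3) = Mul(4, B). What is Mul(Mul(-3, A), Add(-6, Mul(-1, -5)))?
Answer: 63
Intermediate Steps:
Function('J')(K, B) = Add(-3, Mul(4, B))
A = 21 (A = Add(2, Mul(-1, Add(-3, Mul(4, -4)))) = Add(2, Mul(-1, Add(-3, -16))) = Add(2, Mul(-1, -19)) = Add(2, 19) = 21)
Mul(Mul(-3, A), Add(-6, Mul(-1, -5))) = Mul(Mul(-3, 21), Add(-6, Mul(-1, -5))) = Mul(-63, Add(-6, 5)) = Mul(-63, -1) = 63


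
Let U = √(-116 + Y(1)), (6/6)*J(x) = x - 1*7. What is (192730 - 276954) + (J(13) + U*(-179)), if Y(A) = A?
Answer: -84218 - 179*I*√115 ≈ -84218.0 - 1919.6*I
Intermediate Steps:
J(x) = -7 + x (J(x) = x - 1*7 = x - 7 = -7 + x)
U = I*√115 (U = √(-116 + 1) = √(-115) = I*√115 ≈ 10.724*I)
(192730 - 276954) + (J(13) + U*(-179)) = (192730 - 276954) + ((-7 + 13) + (I*√115)*(-179)) = -84224 + (6 - 179*I*√115) = -84218 - 179*I*√115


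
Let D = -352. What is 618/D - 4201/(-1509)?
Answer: 273095/265584 ≈ 1.0283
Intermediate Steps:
618/D - 4201/(-1509) = 618/(-352) - 4201/(-1509) = 618*(-1/352) - 4201*(-1/1509) = -309/176 + 4201/1509 = 273095/265584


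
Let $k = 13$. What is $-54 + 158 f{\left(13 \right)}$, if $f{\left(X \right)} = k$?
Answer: $2000$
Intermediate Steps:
$f{\left(X \right)} = 13$
$-54 + 158 f{\left(13 \right)} = -54 + 158 \cdot 13 = -54 + 2054 = 2000$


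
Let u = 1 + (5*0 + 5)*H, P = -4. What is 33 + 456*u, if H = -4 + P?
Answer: -17751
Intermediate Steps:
H = -8 (H = -4 - 4 = -8)
u = -39 (u = 1 + (5*0 + 5)*(-8) = 1 + (0 + 5)*(-8) = 1 + 5*(-8) = 1 - 40 = -39)
33 + 456*u = 33 + 456*(-39) = 33 - 17784 = -17751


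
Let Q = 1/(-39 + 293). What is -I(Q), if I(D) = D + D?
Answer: -1/127 ≈ -0.0078740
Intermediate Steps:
Q = 1/254 ≈ 0.0039370
I(D) = 2*D
-I(Q) = -2/254 = -1*1/127 = -1/127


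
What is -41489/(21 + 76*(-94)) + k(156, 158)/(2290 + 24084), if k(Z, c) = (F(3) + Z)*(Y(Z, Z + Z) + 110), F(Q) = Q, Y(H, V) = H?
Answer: 697745524/93931001 ≈ 7.4283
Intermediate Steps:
k(Z, c) = (3 + Z)*(110 + Z) (k(Z, c) = (3 + Z)*(Z + 110) = (3 + Z)*(110 + Z))
-41489/(21 + 76*(-94)) + k(156, 158)/(2290 + 24084) = -41489/(21 + 76*(-94)) + (330 + 156² + 113*156)/(2290 + 24084) = -41489/(21 - 7144) + (330 + 24336 + 17628)/26374 = -41489/(-7123) + 42294*(1/26374) = -41489*(-1/7123) + 21147/13187 = 41489/7123 + 21147/13187 = 697745524/93931001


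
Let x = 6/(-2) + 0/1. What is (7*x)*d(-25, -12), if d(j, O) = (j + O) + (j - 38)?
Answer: 2100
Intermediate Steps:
x = -3 (x = 6*(-½) + 0*1 = -3 + 0 = -3)
d(j, O) = -38 + O + 2*j (d(j, O) = (O + j) + (-38 + j) = -38 + O + 2*j)
(7*x)*d(-25, -12) = (7*(-3))*(-38 - 12 + 2*(-25)) = -21*(-38 - 12 - 50) = -21*(-100) = 2100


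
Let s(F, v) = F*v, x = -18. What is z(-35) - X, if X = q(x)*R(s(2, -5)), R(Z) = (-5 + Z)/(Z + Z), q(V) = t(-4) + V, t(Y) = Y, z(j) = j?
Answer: -37/2 ≈ -18.500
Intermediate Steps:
q(V) = -4 + V
R(Z) = (-5 + Z)/(2*Z) (R(Z) = (-5 + Z)/((2*Z)) = (-5 + Z)*(1/(2*Z)) = (-5 + Z)/(2*Z))
X = -33/2 (X = (-4 - 18)*((-5 + 2*(-5))/(2*((2*(-5))))) = -11*(-5 - 10)/(-10) = -11*(-1)*(-15)/10 = -22*¾ = -33/2 ≈ -16.500)
z(-35) - X = -35 - 1*(-33/2) = -35 + 33/2 = -37/2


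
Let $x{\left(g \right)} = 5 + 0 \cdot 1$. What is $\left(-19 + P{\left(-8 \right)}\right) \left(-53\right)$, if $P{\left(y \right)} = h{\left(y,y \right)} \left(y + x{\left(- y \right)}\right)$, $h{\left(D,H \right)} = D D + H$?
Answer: $9911$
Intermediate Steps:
$h{\left(D,H \right)} = H + D^{2}$ ($h{\left(D,H \right)} = D^{2} + H = H + D^{2}$)
$x{\left(g \right)} = 5$ ($x{\left(g \right)} = 5 + 0 = 5$)
$P{\left(y \right)} = \left(5 + y\right) \left(y + y^{2}\right)$ ($P{\left(y \right)} = \left(y + y^{2}\right) \left(y + 5\right) = \left(y + y^{2}\right) \left(5 + y\right) = \left(5 + y\right) \left(y + y^{2}\right)$)
$\left(-19 + P{\left(-8 \right)}\right) \left(-53\right) = \left(-19 - 8 \left(1 - 8\right) \left(5 - 8\right)\right) \left(-53\right) = \left(-19 - \left(-56\right) \left(-3\right)\right) \left(-53\right) = \left(-19 - 168\right) \left(-53\right) = \left(-187\right) \left(-53\right) = 9911$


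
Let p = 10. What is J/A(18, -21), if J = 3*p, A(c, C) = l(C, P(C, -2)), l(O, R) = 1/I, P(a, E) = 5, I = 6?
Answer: 180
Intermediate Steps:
l(O, R) = ⅙ (l(O, R) = 1/6 = ⅙)
A(c, C) = ⅙
J = 30 (J = 3*10 = 30)
J/A(18, -21) = 30/(⅙) = 30*6 = 180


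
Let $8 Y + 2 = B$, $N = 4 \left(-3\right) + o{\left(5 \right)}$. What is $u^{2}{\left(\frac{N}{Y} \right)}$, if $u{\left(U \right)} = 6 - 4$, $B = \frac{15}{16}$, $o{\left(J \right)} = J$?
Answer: $4$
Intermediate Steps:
$B = \frac{15}{16}$ ($B = 15 \cdot \frac{1}{16} = \frac{15}{16} \approx 0.9375$)
$N = -7$ ($N = 4 \left(-3\right) + 5 = -12 + 5 = -7$)
$Y = - \frac{17}{128}$ ($Y = - \frac{1}{4} + \frac{1}{8} \cdot \frac{15}{16} = - \frac{1}{4} + \frac{15}{128} = - \frac{17}{128} \approx -0.13281$)
$u{\left(U \right)} = 2$
$u^{2}{\left(\frac{N}{Y} \right)} = 2^{2} = 4$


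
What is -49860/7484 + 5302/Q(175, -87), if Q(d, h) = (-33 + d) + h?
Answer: 839497/9355 ≈ 89.738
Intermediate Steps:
Q(d, h) = -33 + d + h
-49860/7484 + 5302/Q(175, -87) = -49860/7484 + 5302/(-33 + 175 - 87) = -49860*1/7484 + 5302/55 = -12465/1871 + 5302*(1/55) = -12465/1871 + 482/5 = 839497/9355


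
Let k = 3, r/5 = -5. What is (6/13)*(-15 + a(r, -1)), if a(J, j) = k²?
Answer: -36/13 ≈ -2.7692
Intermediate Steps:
r = -25 (r = 5*(-5) = -25)
a(J, j) = 9 (a(J, j) = 3² = 9)
(6/13)*(-15 + a(r, -1)) = (6/13)*(-15 + 9) = (6*(1/13))*(-6) = (6/13)*(-6) = -36/13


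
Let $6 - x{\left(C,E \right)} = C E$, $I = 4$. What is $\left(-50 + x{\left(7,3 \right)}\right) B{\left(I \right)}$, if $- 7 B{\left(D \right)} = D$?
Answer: $\frac{260}{7} \approx 37.143$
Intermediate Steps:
$B{\left(D \right)} = - \frac{D}{7}$
$x{\left(C,E \right)} = 6 - C E$
$\left(-50 + x{\left(7,3 \right)}\right) B{\left(I \right)} = \left(-50 + \left(6 - 7 \cdot 3\right)\right) \left(\left(- \frac{1}{7}\right) 4\right) = \left(-50 + \left(6 - 21\right)\right) \left(- \frac{4}{7}\right) = \left(-50 - 15\right) \left(- \frac{4}{7}\right) = \left(-65\right) \left(- \frac{4}{7}\right) = \frac{260}{7}$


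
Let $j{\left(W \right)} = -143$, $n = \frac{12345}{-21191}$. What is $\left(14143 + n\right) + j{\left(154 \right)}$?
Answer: $\frac{296661655}{21191} \approx 13999.0$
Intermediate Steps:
$n = - \frac{12345}{21191}$ ($n = 12345 \left(- \frac{1}{21191}\right) = - \frac{12345}{21191} \approx -0.58256$)
$\left(14143 + n\right) + j{\left(154 \right)} = \left(14143 - \frac{12345}{21191}\right) - 143 = \frac{299691968}{21191} - 143 = \frac{296661655}{21191}$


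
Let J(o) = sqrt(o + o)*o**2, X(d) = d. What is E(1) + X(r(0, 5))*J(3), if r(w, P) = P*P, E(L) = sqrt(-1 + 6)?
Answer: sqrt(5) + 225*sqrt(6) ≈ 553.37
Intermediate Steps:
E(L) = sqrt(5)
r(w, P) = P**2
J(o) = sqrt(2)*o**(5/2) (J(o) = sqrt(2*o)*o**2 = (sqrt(2)*sqrt(o))*o**2 = sqrt(2)*o**(5/2))
E(1) + X(r(0, 5))*J(3) = sqrt(5) + 5**2*(sqrt(2)*3**(5/2)) = sqrt(5) + 25*(sqrt(2)*(9*sqrt(3))) = sqrt(5) + 25*(9*sqrt(6)) = sqrt(5) + 225*sqrt(6)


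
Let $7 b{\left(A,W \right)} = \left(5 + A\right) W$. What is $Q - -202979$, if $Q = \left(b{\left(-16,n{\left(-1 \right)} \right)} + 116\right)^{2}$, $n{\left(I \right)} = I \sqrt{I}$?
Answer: $\frac{10605194}{49} + \frac{2552 i}{7} \approx 2.1643 \cdot 10^{5} + 364.57 i$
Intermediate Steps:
$n{\left(I \right)} = I^{\frac{3}{2}}$
$b{\left(A,W \right)} = \frac{W \left(5 + A\right)}{7}$ ($b{\left(A,W \right)} = \frac{\left(5 + A\right) W}{7} = \frac{W \left(5 + A\right)}{7}$)
$Q = \left(116 + \frac{11 i}{7}\right)^{2}$ ($Q = \left(\frac{\left(-1\right)^{\frac{3}{2}} \left(5 - 16\right)}{7} + 116\right)^{2} = \left(\frac{1}{7} \left(- i\right) \left(-11\right) + 116\right)^{2} = \left(\frac{11 i}{7} + 116\right)^{2} = \left(116 + \frac{11 i}{7}\right)^{2} \approx 13454.0 + 364.57 i$)
$Q - -202979 = \left(\frac{659223}{49} + \frac{2552 i}{7}\right) - -202979 = \left(\frac{659223}{49} + \frac{2552 i}{7}\right) + 202979 = \frac{10605194}{49} + \frac{2552 i}{7}$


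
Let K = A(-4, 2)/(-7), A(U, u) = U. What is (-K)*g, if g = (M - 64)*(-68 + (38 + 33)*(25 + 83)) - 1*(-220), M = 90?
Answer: -113040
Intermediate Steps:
K = 4/7 (K = -4/(-7) = -4*(-⅐) = 4/7 ≈ 0.57143)
g = 197820 (g = (90 - 64)*(-68 + (38 + 33)*(25 + 83)) - 1*(-220) = 26*(-68 + 71*108) + 220 = 26*(-68 + 7668) + 220 = 26*7600 + 220 = 197600 + 220 = 197820)
(-K)*g = -1*4/7*197820 = -4/7*197820 = -113040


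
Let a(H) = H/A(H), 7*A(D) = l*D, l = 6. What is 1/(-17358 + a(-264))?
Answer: -6/104141 ≈ -5.7614e-5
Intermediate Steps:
A(D) = 6*D/7 (A(D) = (6*D)/7 = 6*D/7)
a(H) = 7/6 (a(H) = H/((6*H/7)) = H*(7/(6*H)) = 7/6)
1/(-17358 + a(-264)) = 1/(-17358 + 7/6) = 1/(-104141/6) = -6/104141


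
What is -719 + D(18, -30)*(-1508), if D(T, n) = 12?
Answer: -18815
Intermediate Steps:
-719 + D(18, -30)*(-1508) = -719 + 12*(-1508) = -719 - 18096 = -18815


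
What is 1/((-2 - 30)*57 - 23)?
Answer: -1/1847 ≈ -0.00054142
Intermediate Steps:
1/((-2 - 30)*57 - 23) = 1/(-32*57 - 23) = 1/(-1824 - 23) = 1/(-1847) = -1/1847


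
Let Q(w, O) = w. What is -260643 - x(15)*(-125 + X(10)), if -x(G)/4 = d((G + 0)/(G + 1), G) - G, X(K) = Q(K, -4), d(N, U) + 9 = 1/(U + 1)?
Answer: -998527/4 ≈ -2.4963e+5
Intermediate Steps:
d(N, U) = -9 + 1/(1 + U) (d(N, U) = -9 + 1/(U + 1) = -9 + 1/(1 + U))
X(K) = K
x(G) = 4*G - 4*(-8 - 9*G)/(1 + G) (x(G) = -4*((-8 - 9*G)/(1 + G) - G) = -4*(-G + (-8 - 9*G)/(1 + G)) = 4*G - 4*(-8 - 9*G)/(1 + G))
-260643 - x(15)*(-125 + X(10)) = -260643 - 4*(8 + 15**2 + 10*15)/(1 + 15)*(-125 + 10) = -260643 - 4*(8 + 225 + 150)/16*(-115) = -260643 - 4*(1/16)*383*(-115) = -260643 - 383*(-115)/4 = -260643 - 1*(-44045/4) = -260643 + 44045/4 = -998527/4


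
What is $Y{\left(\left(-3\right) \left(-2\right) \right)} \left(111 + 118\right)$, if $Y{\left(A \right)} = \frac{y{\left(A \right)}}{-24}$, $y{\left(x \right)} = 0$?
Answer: $0$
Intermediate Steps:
$Y{\left(A \right)} = 0$ ($Y{\left(A \right)} = \frac{0}{-24} = 0 \left(- \frac{1}{24}\right) = 0$)
$Y{\left(\left(-3\right) \left(-2\right) \right)} \left(111 + 118\right) = 0 \left(111 + 118\right) = 0 \cdot 229 = 0$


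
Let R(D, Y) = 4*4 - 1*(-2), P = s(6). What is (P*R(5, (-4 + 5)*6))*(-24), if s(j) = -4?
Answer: 1728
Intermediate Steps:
P = -4
R(D, Y) = 18 (R(D, Y) = 16 + 2 = 18)
(P*R(5, (-4 + 5)*6))*(-24) = -4*18*(-24) = -72*(-24) = 1728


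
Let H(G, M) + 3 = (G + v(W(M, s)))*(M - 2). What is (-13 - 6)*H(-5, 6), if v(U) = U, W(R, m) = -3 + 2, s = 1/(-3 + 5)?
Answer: 513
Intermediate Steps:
s = ½ (s = 1/2 = ½ ≈ 0.50000)
W(R, m) = -1
H(G, M) = -3 + (-1 + G)*(-2 + M) (H(G, M) = -3 + (G - 1)*(M - 2) = -3 + (-1 + G)*(-2 + M))
(-13 - 6)*H(-5, 6) = (-13 - 6)*(-1 - 1*6 - 2*(-5) - 5*6) = -19*(-1 - 6 + 10 - 30) = -19*(-27) = 513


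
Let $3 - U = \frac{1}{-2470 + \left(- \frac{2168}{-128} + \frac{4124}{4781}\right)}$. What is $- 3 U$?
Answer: $- \frac{1688480853}{187583485} \approx -9.0012$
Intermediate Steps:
$U = \frac{562826951}{187583485}$ ($U = 3 - \frac{1}{-2470 + \left(- \frac{2168}{-128} + \frac{4124}{4781}\right)} = 3 - \frac{1}{-2470 + \left(\left(-2168\right) \left(- \frac{1}{128}\right) + 4124 \cdot \frac{1}{4781}\right)} = 3 - \frac{1}{-2470 + \left(\frac{271}{16} + \frac{4124}{4781}\right)} = 3 - \frac{1}{-2470 + \frac{1361635}{76496}} = 3 - \frac{1}{- \frac{187583485}{76496}} = 3 - - \frac{76496}{187583485} = 3 + \frac{76496}{187583485} = \frac{562826951}{187583485} \approx 3.0004$)
$- 3 U = \left(-3\right) \frac{562826951}{187583485} = - \frac{1688480853}{187583485}$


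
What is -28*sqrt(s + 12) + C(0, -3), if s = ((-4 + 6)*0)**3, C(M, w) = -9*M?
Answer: -56*sqrt(3) ≈ -96.995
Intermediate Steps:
s = 0 (s = (2*0)**3 = 0**3 = 0)
-28*sqrt(s + 12) + C(0, -3) = -28*sqrt(0 + 12) - 9*0 = -56*sqrt(3) + 0 = -56*sqrt(3)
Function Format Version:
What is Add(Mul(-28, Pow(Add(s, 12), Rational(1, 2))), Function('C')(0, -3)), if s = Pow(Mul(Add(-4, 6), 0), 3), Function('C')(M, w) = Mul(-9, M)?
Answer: Mul(-56, Pow(3, Rational(1, 2))) ≈ -96.995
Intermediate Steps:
s = 0 (s = Pow(Mul(2, 0), 3) = Pow(0, 3) = 0)
Add(Mul(-28, Pow(Add(s, 12), Rational(1, 2))), Function('C')(0, -3)) = Add(Mul(-28, Pow(Add(0, 12), Rational(1, 2))), Mul(-9, 0)) = Add(Mul(-28, Pow(12, Rational(1, 2))), 0) = Add(Mul(-28, Mul(2, Pow(3, Rational(1, 2)))), 0) = Add(Mul(-56, Pow(3, Rational(1, 2))), 0) = Mul(-56, Pow(3, Rational(1, 2)))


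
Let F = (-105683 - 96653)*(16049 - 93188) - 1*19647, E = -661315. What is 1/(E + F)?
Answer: 1/15607315742 ≈ 6.4073e-11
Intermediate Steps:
F = 15607977057 (F = -202336*(-77139) - 19647 = 15607996704 - 19647 = 15607977057)
1/(E + F) = 1/(-661315 + 15607977057) = 1/15607315742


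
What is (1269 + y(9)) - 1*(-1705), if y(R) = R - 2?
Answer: 2981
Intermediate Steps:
y(R) = -2 + R
(1269 + y(9)) - 1*(-1705) = (1269 + (-2 + 9)) - 1*(-1705) = (1269 + 7) + 1705 = 1276 + 1705 = 2981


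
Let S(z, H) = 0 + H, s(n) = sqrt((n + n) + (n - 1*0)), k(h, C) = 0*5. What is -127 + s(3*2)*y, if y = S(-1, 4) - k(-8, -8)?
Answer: -127 + 12*sqrt(2) ≈ -110.03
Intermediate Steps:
k(h, C) = 0
s(n) = sqrt(3)*sqrt(n) (s(n) = sqrt(2*n + (n + 0)) = sqrt(2*n + n) = sqrt(3*n) = sqrt(3)*sqrt(n))
S(z, H) = H
y = 4 (y = 4 - 1*0 = 4 + 0 = 4)
-127 + s(3*2)*y = -127 + (sqrt(3)*sqrt(3*2))*4 = -127 + (sqrt(3)*sqrt(6))*4 = -127 + (3*sqrt(2))*4 = -127 + 12*sqrt(2)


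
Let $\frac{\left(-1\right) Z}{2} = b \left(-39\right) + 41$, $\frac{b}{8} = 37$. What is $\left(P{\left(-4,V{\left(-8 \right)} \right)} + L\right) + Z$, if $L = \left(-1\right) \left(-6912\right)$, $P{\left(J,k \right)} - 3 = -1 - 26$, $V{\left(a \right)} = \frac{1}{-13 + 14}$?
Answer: $29894$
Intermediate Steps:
$V{\left(a \right)} = 1$ ($V{\left(a \right)} = 1^{-1} = 1$)
$P{\left(J,k \right)} = -24$ ($P{\left(J,k \right)} = 3 - 27 = -24$)
$L = 6912$
$b = 296$ ($b = 8 \cdot 37 = 296$)
$Z = 23006$ ($Z = - 2 \left(296 \left(-39\right) + 41\right) = - 2 \left(-11544 + 41\right) = \left(-2\right) \left(-11503\right) = 23006$)
$\left(P{\left(-4,V{\left(-8 \right)} \right)} + L\right) + Z = \left(-24 + 6912\right) + 23006 = 6888 + 23006 = 29894$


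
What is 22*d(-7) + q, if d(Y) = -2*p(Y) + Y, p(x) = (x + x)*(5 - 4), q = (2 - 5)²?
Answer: 471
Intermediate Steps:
q = 9 (q = (-3)² = 9)
p(x) = 2*x (p(x) = (2*x)*1 = 2*x)
d(Y) = -3*Y (d(Y) = -4*Y + Y = -3*Y)
22*d(-7) + q = 22*(-3*(-7)) + 9 = 22*21 + 9 = 462 + 9 = 471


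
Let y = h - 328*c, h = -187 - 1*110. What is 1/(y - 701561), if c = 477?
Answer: -1/858314 ≈ -1.1651e-6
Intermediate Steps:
h = -297 (h = -187 - 110 = -297)
y = -156753 (y = -297 - 328*477 = -297 - 156456 = -156753)
1/(y - 701561) = 1/(-156753 - 701561) = 1/(-858314) = -1/858314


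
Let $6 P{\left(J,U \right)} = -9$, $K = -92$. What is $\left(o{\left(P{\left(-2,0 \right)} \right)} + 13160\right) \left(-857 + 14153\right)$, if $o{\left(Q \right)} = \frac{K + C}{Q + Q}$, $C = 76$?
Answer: $175046272$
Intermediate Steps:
$P{\left(J,U \right)} = - \frac{3}{2}$ ($P{\left(J,U \right)} = \frac{1}{6} \left(-9\right) = - \frac{3}{2}$)
$o{\left(Q \right)} = - \frac{8}{Q}$ ($o{\left(Q \right)} = \frac{-92 + 76}{Q + Q} = - \frac{16}{2 Q} = - 16 \frac{1}{2 Q} = - \frac{8}{Q}$)
$\left(o{\left(P{\left(-2,0 \right)} \right)} + 13160\right) \left(-857 + 14153\right) = \left(- \frac{8}{- \frac{3}{2}} + 13160\right) \left(-857 + 14153\right) = \left(\left(-8\right) \left(- \frac{2}{3}\right) + 13160\right) 13296 = \left(\frac{16}{3} + 13160\right) 13296 = \frac{39496}{3} \cdot 13296 = 175046272$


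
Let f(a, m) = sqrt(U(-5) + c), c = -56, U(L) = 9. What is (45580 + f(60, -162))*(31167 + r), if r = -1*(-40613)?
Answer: 3271732400 + 71780*I*sqrt(47) ≈ 3.2717e+9 + 4.921e+5*I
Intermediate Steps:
r = 40613
f(a, m) = I*sqrt(47) (f(a, m) = sqrt(9 - 56) = sqrt(-47) = I*sqrt(47))
(45580 + f(60, -162))*(31167 + r) = (45580 + I*sqrt(47))*(31167 + 40613) = (45580 + I*sqrt(47))*71780 = 3271732400 + 71780*I*sqrt(47)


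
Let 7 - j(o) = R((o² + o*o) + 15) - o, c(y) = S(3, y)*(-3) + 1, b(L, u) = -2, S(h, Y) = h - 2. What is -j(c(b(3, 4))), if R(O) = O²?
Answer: 524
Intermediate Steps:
S(h, Y) = -2 + h
c(y) = -2 (c(y) = (-2 + 3)*(-3) + 1 = 1*(-3) + 1 = -3 + 1 = -2)
j(o) = 7 + o - (15 + 2*o²)² (j(o) = 7 - (((o² + o*o) + 15)² - o) = 7 - (((o² + o²) + 15)² - o) = 7 - ((2*o² + 15)² - o) = 7 - ((15 + 2*o²)² - o) = 7 + (o - (15 + 2*o²)²) = 7 + o - (15 + 2*o²)²)
-j(c(b(3, 4))) = -(7 - 2 - (15 + 2*(-2)²)²) = -(7 - 2 - (15 + 2*4)²) = -(7 - 2 - (15 + 8)²) = -(7 - 2 - 1*23²) = -(7 - 2 - 1*529) = -(7 - 2 - 529) = -1*(-524) = 524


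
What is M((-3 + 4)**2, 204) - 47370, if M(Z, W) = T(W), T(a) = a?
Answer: -47166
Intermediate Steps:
M(Z, W) = W
M((-3 + 4)**2, 204) - 47370 = 204 - 47370 = -47166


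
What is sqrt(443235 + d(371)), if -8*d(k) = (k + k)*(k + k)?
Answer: sqrt(1497658)/2 ≈ 611.89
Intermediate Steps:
d(k) = -k**2/2 (d(k) = -(k + k)*(k + k)/8 = -2*k*2*k/8 = -k**2/2)
sqrt(443235 + d(371)) = sqrt(443235 - 1/2*371**2) = sqrt(443235 - 1/2*137641) = sqrt(443235 - 137641/2) = sqrt(748829/2) = sqrt(1497658)/2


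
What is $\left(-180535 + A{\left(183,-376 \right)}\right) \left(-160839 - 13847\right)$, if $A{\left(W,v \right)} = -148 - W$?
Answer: $31594758076$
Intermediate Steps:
$\left(-180535 + A{\left(183,-376 \right)}\right) \left(-160839 - 13847\right) = \left(-180535 - 331\right) \left(-160839 - 13847\right) = \left(-180535 - 331\right) \left(-174686\right) = \left(-180866\right) \left(-174686\right) = 31594758076$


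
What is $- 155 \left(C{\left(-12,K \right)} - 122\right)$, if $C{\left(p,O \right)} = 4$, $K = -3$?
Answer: $18290$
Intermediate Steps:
$- 155 \left(C{\left(-12,K \right)} - 122\right) = - 155 \left(4 - 122\right) = \left(-155\right) \left(-118\right) = 18290$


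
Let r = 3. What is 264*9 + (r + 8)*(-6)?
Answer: 2310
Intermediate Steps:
264*9 + (r + 8)*(-6) = 264*9 + (3 + 8)*(-6) = 2376 + 11*(-6) = 2376 - 66 = 2310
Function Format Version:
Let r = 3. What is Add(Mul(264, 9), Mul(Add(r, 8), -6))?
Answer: 2310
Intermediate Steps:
Add(Mul(264, 9), Mul(Add(r, 8), -6)) = Add(Mul(264, 9), Mul(Add(3, 8), -6)) = Add(2376, Mul(11, -6)) = Add(2376, -66) = 2310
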